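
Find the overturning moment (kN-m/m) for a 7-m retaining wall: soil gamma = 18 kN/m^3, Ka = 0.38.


Pa = 0.5 * Ka * gamma * H^2
= 0.5 * 0.38 * 18 * 7^2
= 167.58 kN/m
Arm = H / 3 = 7 / 3 = 2.3333 m
Mo = Pa * arm = Pa * H / 3 = 167.58 * 7 / 3 = 391.02 kN-m/m

391.02 kN-m/m


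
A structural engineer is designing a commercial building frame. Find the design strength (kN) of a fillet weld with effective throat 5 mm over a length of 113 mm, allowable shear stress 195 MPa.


Strength = throat * length * allowable stress
= 5 * 113 * 195 N
= 110175 N
= 110.17 kN

110.17 kN


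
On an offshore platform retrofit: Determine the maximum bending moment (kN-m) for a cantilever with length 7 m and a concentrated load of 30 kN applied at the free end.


For a cantilever with a point load at the free end:
M_max = P * L = 30 * 7 = 210 kN-m

210 kN-m


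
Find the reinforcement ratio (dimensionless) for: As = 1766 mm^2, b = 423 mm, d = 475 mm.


rho = As / (b * d)
= 1766 / (423 * 475)
= 1766 / 200925
= 0.008789 (dimensionless)

0.008789 (dimensionless)


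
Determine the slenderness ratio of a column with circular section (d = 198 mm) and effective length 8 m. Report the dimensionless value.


Radius of gyration r = d / 4 = 198 / 4 = 49.5 mm
L_eff = 8000.0 mm
Slenderness ratio = L / r = 8000.0 / 49.5 = 161.62 (dimensionless)

161.62 (dimensionless)


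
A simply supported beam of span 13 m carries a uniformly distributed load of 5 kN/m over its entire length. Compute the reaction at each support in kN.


Total load = w * L = 5 * 13 = 65 kN
By symmetry, each reaction R = total / 2 = 65 / 2 = 32.5 kN

32.5 kN


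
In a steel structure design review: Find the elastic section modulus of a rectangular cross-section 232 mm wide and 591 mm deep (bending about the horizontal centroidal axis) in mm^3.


S = b * h^2 / 6
= 232 * 591^2 / 6
= 232 * 349281 / 6
= 13505532.0 mm^3

13505532.0 mm^3


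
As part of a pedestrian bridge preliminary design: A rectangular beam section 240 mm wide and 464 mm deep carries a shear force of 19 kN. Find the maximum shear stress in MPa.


A = b * h = 240 * 464 = 111360 mm^2
V = 19 kN = 19000.0 N
tau_max = 1.5 * V / A = 1.5 * 19000.0 / 111360
= 0.2559 MPa

0.2559 MPa


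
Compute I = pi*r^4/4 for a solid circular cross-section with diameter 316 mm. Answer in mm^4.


r = d / 2 = 316 / 2 = 158.0 mm
I = pi * r^4 / 4 = pi * 158.0^4 / 4
= 489461153.31 mm^4

489461153.31 mm^4


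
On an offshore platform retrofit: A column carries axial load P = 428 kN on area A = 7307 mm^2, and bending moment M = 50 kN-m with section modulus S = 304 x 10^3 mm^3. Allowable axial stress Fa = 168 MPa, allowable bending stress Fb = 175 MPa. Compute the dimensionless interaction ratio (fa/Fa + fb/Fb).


f_a = P / A = 428000.0 / 7307 = 58.574 MPa
f_b = M / S = 50000000.0 / 304000.0 = 164.4737 MPa
Ratio = f_a / Fa + f_b / Fb
= 58.574 / 168 + 164.4737 / 175
= 1.2885 (dimensionless)

1.2885 (dimensionless)


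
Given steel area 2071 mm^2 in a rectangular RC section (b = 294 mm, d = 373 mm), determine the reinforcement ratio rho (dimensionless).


rho = As / (b * d)
= 2071 / (294 * 373)
= 2071 / 109662
= 0.018885 (dimensionless)

0.018885 (dimensionless)


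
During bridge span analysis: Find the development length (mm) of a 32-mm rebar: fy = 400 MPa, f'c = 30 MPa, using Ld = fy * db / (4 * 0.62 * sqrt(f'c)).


Ld = (fy * db) / (4 * 0.62 * sqrt(f'c))
= (400 * 32) / (4 * 0.62 * sqrt(30))
= 12800 / 13.5835
= 942.32 mm

942.32 mm


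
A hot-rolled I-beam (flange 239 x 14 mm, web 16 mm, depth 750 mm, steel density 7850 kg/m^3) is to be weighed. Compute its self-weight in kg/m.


A_flanges = 2 * 239 * 14 = 6692 mm^2
A_web = (750 - 2 * 14) * 16 = 11552 mm^2
A_total = 6692 + 11552 = 18244 mm^2 = 0.018244 m^2
Weight = rho * A = 7850 * 0.018244 = 143.2154 kg/m

143.2154 kg/m


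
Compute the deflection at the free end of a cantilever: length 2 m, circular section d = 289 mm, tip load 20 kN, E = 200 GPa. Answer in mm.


I = pi * d^4 / 64 = pi * 289^4 / 64 = 342421692.65 mm^4
L = 2000.0 mm, P = 20000.0 N, E = 200000.0 MPa
delta = P * L^3 / (3 * E * I)
= 20000.0 * 2000.0^3 / (3 * 200000.0 * 342421692.65)
= 0.7788 mm

0.7788 mm


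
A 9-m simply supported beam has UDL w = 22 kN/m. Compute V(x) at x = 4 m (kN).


R_A = w * L / 2 = 22 * 9 / 2 = 99.0 kN
V(x) = R_A - w * x = 99.0 - 22 * 4
= 11.0 kN

11.0 kN


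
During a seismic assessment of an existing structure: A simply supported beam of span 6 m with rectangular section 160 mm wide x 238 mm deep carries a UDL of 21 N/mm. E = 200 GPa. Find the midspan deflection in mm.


I = 160 * 238^3 / 12 = 179750293.33 mm^4
L = 6000.0 mm, w = 21 N/mm, E = 200000.0 MPa
delta = 5 * w * L^4 / (384 * E * I)
= 5 * 21 * 6000.0^4 / (384 * 200000.0 * 179750293.33)
= 9.8574 mm

9.8574 mm


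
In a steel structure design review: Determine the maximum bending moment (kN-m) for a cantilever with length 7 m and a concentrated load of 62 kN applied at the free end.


For a cantilever with a point load at the free end:
M_max = P * L = 62 * 7 = 434 kN-m

434 kN-m


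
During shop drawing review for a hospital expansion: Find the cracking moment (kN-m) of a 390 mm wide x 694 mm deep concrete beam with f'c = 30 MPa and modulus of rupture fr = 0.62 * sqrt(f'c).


fr = 0.62 * sqrt(30) = 0.62 * 5.4772 = 3.3959 MPa
I = 390 * 694^3 / 12 = 10863299980.0 mm^4
y_t = 347.0 mm
M_cr = fr * I / y_t = 3.3959 * 10863299980.0 / 347.0 N-mm
= 106.3126 kN-m

106.3126 kN-m


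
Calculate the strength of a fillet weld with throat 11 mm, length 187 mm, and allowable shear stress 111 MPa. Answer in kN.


Strength = throat * length * allowable stress
= 11 * 187 * 111 N
= 228327 N
= 228.33 kN

228.33 kN


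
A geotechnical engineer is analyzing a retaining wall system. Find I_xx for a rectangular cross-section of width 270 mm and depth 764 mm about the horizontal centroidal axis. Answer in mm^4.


I = b * h^3 / 12
= 270 * 764^3 / 12
= 270 * 445943744 / 12
= 10033734240.0 mm^4

10033734240.0 mm^4


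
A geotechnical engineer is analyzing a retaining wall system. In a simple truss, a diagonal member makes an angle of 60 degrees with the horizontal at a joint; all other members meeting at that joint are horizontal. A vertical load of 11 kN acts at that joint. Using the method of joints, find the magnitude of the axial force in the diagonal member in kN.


At the joint, only the diagonal has a vertical component, so vertical equilibrium gives:
F * sin(60) = 11
F = 11 / sin(60)
= 11 / 0.866025
= 12.7 kN

12.7 kN


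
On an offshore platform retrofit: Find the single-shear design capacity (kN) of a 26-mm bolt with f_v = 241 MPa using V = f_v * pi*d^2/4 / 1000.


A = pi * d^2 / 4 = pi * 26^2 / 4 = 530.9292 mm^2
V = f_v * A / 1000 = 241 * 530.9292 / 1000
= 127.9539 kN

127.9539 kN


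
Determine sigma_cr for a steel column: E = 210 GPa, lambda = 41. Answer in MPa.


sigma_cr = pi^2 * E / lambda^2
= 9.8696 * 210000.0 / 41^2
= 9.8696 * 210000.0 / 1681
= 1232.9666 MPa

1232.9666 MPa


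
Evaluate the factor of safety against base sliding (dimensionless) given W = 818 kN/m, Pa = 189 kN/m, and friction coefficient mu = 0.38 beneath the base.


Resisting force = mu * W = 0.38 * 818 = 310.84 kN/m
FOS = Resisting / Driving = 310.84 / 189
= 1.6447 (dimensionless)

1.6447 (dimensionless)


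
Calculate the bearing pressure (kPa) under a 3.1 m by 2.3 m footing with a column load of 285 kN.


A = 3.1 * 2.3 = 7.13 m^2
q = P / A = 285 / 7.13
= 39.9719 kPa

39.9719 kPa


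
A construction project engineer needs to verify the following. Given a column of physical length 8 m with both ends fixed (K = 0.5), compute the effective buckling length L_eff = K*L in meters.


L_eff = K * L
= 0.5 * 8
= 4.0 m

4.0 m


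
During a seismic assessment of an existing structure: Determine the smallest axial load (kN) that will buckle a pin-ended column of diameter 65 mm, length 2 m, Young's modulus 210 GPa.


I = pi * d^4 / 64 = 876240.51 mm^4
L = 2000.0 mm
P_cr = pi^2 * E * I / L^2
= 9.8696 * 210000.0 * 876240.51 / 2000.0^2
= 454027.73 N = 454.0277 kN

454.0277 kN


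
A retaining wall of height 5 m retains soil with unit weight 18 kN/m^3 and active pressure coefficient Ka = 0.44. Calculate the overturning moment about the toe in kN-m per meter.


Pa = 0.5 * Ka * gamma * H^2
= 0.5 * 0.44 * 18 * 5^2
= 99.0 kN/m
Arm = H / 3 = 5 / 3 = 1.6667 m
Mo = Pa * arm = Pa * H / 3 = 99.0 * 5 / 3 = 165.0 kN-m/m

165.0 kN-m/m


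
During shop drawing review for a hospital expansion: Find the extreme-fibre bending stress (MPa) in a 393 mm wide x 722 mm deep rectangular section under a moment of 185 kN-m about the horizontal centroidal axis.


I = b * h^3 / 12 = 393 * 722^3 / 12 = 12326020822.0 mm^4
y = h / 2 = 722 / 2 = 361.0 mm
M = 185 kN-m = 185000000.0 N-mm
sigma = M * y / I = 185000000.0 * 361.0 / 12326020822.0
= 5.42 MPa

5.42 MPa


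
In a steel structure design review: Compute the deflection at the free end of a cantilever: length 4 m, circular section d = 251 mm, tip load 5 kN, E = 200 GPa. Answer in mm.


I = pi * d^4 / 64 = pi * 251^4 / 64 = 194834016.97 mm^4
L = 4000.0 mm, P = 5000.0 N, E = 200000.0 MPa
delta = P * L^3 / (3 * E * I)
= 5000.0 * 4000.0^3 / (3 * 200000.0 * 194834016.97)
= 2.7374 mm

2.7374 mm


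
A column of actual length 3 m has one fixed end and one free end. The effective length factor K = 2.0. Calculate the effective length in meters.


L_eff = K * L
= 2.0 * 3
= 6.0 m

6.0 m


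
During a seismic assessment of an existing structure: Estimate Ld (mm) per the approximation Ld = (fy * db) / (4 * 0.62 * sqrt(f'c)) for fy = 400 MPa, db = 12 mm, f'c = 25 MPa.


Ld = (fy * db) / (4 * 0.62 * sqrt(f'c))
= (400 * 12) / (4 * 0.62 * sqrt(25))
= 4800 / 12.4
= 387.1 mm

387.1 mm


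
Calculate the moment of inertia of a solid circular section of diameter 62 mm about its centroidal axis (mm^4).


r = d / 2 = 62 / 2 = 31.0 mm
I = pi * r^4 / 4 = pi * 31.0^4 / 4
= 725331.7 mm^4

725331.7 mm^4


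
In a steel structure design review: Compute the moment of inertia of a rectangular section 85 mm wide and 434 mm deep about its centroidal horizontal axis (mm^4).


I = b * h^3 / 12
= 85 * 434^3 / 12
= 85 * 81746504 / 12
= 579037736.67 mm^4

579037736.67 mm^4


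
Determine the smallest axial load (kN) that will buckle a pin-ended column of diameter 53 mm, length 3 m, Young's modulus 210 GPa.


I = pi * d^4 / 64 = 387323.08 mm^4
L = 3000.0 mm
P_cr = pi^2 * E * I / L^2
= 9.8696 * 210000.0 * 387323.08 / 3000.0^2
= 89196.93 N = 89.1969 kN

89.1969 kN


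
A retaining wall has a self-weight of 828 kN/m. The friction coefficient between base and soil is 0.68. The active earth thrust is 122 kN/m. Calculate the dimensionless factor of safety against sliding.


Resisting force = mu * W = 0.68 * 828 = 563.04 kN/m
FOS = Resisting / Driving = 563.04 / 122
= 4.6151 (dimensionless)

4.6151 (dimensionless)


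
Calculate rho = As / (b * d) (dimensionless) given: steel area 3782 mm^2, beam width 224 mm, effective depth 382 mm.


rho = As / (b * d)
= 3782 / (224 * 382)
= 3782 / 85568
= 0.044199 (dimensionless)

0.044199 (dimensionless)


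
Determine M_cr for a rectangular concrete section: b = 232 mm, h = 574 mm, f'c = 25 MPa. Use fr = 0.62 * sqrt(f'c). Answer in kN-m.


fr = 0.62 * sqrt(25) = 0.62 * 5.0 = 3.1 MPa
I = 232 * 574^3 / 12 = 3656304997.33 mm^4
y_t = 287.0 mm
M_cr = fr * I / y_t = 3.1 * 3656304997.33 / 287.0 N-mm
= 39.4932 kN-m

39.4932 kN-m


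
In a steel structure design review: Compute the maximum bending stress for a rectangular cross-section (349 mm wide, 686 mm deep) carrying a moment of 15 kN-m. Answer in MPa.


I = b * h^3 / 12 = 349 * 686^3 / 12 = 9388939228.67 mm^4
y = h / 2 = 686 / 2 = 343.0 mm
M = 15 kN-m = 15000000.0 N-mm
sigma = M * y / I = 15000000.0 * 343.0 / 9388939228.67
= 0.55 MPa

0.55 MPa


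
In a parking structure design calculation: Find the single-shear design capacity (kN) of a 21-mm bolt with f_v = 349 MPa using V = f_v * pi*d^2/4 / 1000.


A = pi * d^2 / 4 = pi * 21^2 / 4 = 346.3606 mm^2
V = f_v * A / 1000 = 349 * 346.3606 / 1000
= 120.8798 kN

120.8798 kN


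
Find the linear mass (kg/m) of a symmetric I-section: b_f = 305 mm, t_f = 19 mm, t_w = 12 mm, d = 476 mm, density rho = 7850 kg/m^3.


A_flanges = 2 * 305 * 19 = 11590 mm^2
A_web = (476 - 2 * 19) * 12 = 5256 mm^2
A_total = 11590 + 5256 = 16846 mm^2 = 0.016846 m^2
Weight = rho * A = 7850 * 0.016846 = 132.2411 kg/m

132.2411 kg/m


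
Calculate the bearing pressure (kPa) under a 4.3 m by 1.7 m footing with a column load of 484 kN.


A = 4.3 * 1.7 = 7.31 m^2
q = P / A = 484 / 7.31
= 66.2107 kPa

66.2107 kPa


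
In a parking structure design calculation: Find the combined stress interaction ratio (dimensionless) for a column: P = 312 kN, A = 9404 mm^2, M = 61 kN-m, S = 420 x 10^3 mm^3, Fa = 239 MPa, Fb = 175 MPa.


f_a = P / A = 312000.0 / 9404 = 33.1774 MPa
f_b = M / S = 61000000.0 / 420000.0 = 145.2381 MPa
Ratio = f_a / Fa + f_b / Fb
= 33.1774 / 239 + 145.2381 / 175
= 0.9687 (dimensionless)

0.9687 (dimensionless)


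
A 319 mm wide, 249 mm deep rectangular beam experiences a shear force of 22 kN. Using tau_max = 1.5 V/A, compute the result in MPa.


A = b * h = 319 * 249 = 79431 mm^2
V = 22 kN = 22000.0 N
tau_max = 1.5 * V / A = 1.5 * 22000.0 / 79431
= 0.4155 MPa

0.4155 MPa


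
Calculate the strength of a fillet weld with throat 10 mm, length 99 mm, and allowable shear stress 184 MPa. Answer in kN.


Strength = throat * length * allowable stress
= 10 * 99 * 184 N
= 182160 N
= 182.16 kN

182.16 kN


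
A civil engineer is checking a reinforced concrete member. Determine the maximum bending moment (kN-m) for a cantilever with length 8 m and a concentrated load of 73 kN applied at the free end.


For a cantilever with a point load at the free end:
M_max = P * L = 73 * 8 = 584 kN-m

584 kN-m


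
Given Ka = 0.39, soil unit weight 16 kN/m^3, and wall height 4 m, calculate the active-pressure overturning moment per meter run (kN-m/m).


Pa = 0.5 * Ka * gamma * H^2
= 0.5 * 0.39 * 16 * 4^2
= 49.92 kN/m
Arm = H / 3 = 4 / 3 = 1.3333 m
Mo = Pa * arm = Pa * H / 3 = 49.92 * 4 / 3 = 66.56 kN-m/m

66.56 kN-m/m


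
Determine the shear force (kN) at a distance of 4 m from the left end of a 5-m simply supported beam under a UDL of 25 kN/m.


R_A = w * L / 2 = 25 * 5 / 2 = 62.5 kN
V(x) = R_A - w * x = 62.5 - 25 * 4
= -37.5 kN

-37.5 kN


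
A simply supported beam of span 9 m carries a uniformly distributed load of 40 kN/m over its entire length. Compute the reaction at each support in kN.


Total load = w * L = 40 * 9 = 360 kN
By symmetry, each reaction R = total / 2 = 360 / 2 = 180.0 kN

180.0 kN


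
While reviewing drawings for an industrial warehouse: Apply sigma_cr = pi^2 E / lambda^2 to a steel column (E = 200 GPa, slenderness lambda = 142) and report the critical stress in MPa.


sigma_cr = pi^2 * E / lambda^2
= 9.8696 * 200000.0 / 142^2
= 9.8696 * 200000.0 / 20164
= 97.8933 MPa

97.8933 MPa


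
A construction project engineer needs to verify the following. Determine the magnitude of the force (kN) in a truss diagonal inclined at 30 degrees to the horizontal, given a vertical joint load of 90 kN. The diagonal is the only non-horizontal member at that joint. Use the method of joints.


At the joint, only the diagonal has a vertical component, so vertical equilibrium gives:
F * sin(30) = 90
F = 90 / sin(30)
= 90 / 0.5
= 180.0 kN

180.0 kN


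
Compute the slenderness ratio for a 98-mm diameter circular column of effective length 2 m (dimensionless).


Radius of gyration r = d / 4 = 98 / 4 = 24.5 mm
L_eff = 2000.0 mm
Slenderness ratio = L / r = 2000.0 / 24.5 = 81.63 (dimensionless)

81.63 (dimensionless)


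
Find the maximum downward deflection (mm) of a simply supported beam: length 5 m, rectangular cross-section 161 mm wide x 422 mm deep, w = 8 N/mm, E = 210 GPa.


I = 161 * 422^3 / 12 = 1008281927.33 mm^4
L = 5000.0 mm, w = 8 N/mm, E = 210000.0 MPa
delta = 5 * w * L^4 / (384 * E * I)
= 5 * 8 * 5000.0^4 / (384 * 210000.0 * 1008281927.33)
= 0.3075 mm

0.3075 mm


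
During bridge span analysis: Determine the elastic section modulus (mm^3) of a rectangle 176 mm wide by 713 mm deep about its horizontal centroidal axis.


S = b * h^2 / 6
= 176 * 713^2 / 6
= 176 * 508369 / 6
= 14912157.33 mm^3

14912157.33 mm^3


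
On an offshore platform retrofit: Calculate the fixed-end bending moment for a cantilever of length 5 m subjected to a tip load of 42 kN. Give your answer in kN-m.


For a cantilever with a point load at the free end:
M_max = P * L = 42 * 5 = 210 kN-m

210 kN-m


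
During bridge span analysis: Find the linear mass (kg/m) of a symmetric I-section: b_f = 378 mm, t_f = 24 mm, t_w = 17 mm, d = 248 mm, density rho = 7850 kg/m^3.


A_flanges = 2 * 378 * 24 = 18144 mm^2
A_web = (248 - 2 * 24) * 17 = 3400 mm^2
A_total = 18144 + 3400 = 21544 mm^2 = 0.021544 m^2
Weight = rho * A = 7850 * 0.021544 = 169.1204 kg/m

169.1204 kg/m


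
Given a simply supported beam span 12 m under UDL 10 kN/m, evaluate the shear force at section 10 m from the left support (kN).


R_A = w * L / 2 = 10 * 12 / 2 = 60.0 kN
V(x) = R_A - w * x = 60.0 - 10 * 10
= -40.0 kN

-40.0 kN


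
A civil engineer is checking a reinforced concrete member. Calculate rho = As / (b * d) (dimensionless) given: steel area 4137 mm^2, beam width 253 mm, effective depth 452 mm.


rho = As / (b * d)
= 4137 / (253 * 452)
= 4137 / 114356
= 0.036177 (dimensionless)

0.036177 (dimensionless)


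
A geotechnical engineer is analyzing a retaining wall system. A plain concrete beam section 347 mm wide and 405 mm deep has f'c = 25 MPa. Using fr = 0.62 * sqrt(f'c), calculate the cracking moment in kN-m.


fr = 0.62 * sqrt(25) = 0.62 * 5.0 = 3.1 MPa
I = 347 * 405^3 / 12 = 1920937781.25 mm^4
y_t = 202.5 mm
M_cr = fr * I / y_t = 3.1 * 1920937781.25 / 202.5 N-mm
= 29.4069 kN-m

29.4069 kN-m


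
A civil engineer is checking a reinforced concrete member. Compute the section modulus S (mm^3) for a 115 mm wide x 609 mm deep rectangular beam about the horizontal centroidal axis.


S = b * h^2 / 6
= 115 * 609^2 / 6
= 115 * 370881 / 6
= 7108552.5 mm^3

7108552.5 mm^3


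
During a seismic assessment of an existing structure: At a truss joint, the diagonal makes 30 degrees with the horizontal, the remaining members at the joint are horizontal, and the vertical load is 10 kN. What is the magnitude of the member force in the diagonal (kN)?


At the joint, only the diagonal has a vertical component, so vertical equilibrium gives:
F * sin(30) = 10
F = 10 / sin(30)
= 10 / 0.5
= 20.0 kN

20.0 kN


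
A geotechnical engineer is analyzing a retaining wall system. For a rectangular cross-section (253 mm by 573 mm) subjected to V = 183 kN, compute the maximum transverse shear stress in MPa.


A = b * h = 253 * 573 = 144969 mm^2
V = 183 kN = 183000.0 N
tau_max = 1.5 * V / A = 1.5 * 183000.0 / 144969
= 1.8935 MPa

1.8935 MPa


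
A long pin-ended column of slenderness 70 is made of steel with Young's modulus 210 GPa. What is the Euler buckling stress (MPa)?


sigma_cr = pi^2 * E / lambda^2
= 9.8696 * 210000.0 / 70^2
= 9.8696 * 210000.0 / 4900
= 422.983 MPa

422.983 MPa


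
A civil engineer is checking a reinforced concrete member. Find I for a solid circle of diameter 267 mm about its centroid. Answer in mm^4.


r = d / 2 = 267 / 2 = 133.5 mm
I = pi * r^4 / 4 = pi * 133.5^4 / 4
= 249468056.8 mm^4

249468056.8 mm^4


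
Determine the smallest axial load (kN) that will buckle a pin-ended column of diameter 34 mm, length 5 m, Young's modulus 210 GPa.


I = pi * d^4 / 64 = 65597.24 mm^4
L = 5000.0 mm
P_cr = pi^2 * E * I / L^2
= 9.8696 * 210000.0 * 65597.24 / 5000.0^2
= 5438.32 N = 5.4383 kN

5.4383 kN


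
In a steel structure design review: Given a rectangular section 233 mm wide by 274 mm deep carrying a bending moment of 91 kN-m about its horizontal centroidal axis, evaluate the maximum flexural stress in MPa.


I = b * h^3 / 12 = 233 * 274^3 / 12 = 399416832.67 mm^4
y = h / 2 = 274 / 2 = 137.0 mm
M = 91 kN-m = 91000000.0 N-mm
sigma = M * y / I = 91000000.0 * 137.0 / 399416832.67
= 31.21 MPa

31.21 MPa


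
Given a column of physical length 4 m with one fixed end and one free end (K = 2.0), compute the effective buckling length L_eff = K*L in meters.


L_eff = K * L
= 2.0 * 4
= 8.0 m

8.0 m


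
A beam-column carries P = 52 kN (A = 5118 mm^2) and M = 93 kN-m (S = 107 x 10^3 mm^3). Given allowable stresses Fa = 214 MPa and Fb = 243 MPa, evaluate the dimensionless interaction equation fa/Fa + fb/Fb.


f_a = P / A = 52000.0 / 5118 = 10.1602 MPa
f_b = M / S = 93000000.0 / 107000.0 = 869.1589 MPa
Ratio = f_a / Fa + f_b / Fb
= 10.1602 / 214 + 869.1589 / 243
= 3.6243 (dimensionless)

3.6243 (dimensionless)


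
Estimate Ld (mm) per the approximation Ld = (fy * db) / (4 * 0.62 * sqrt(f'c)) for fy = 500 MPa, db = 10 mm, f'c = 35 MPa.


Ld = (fy * db) / (4 * 0.62 * sqrt(f'c))
= (500 * 10) / (4 * 0.62 * sqrt(35))
= 5000 / 14.6719
= 340.79 mm

340.79 mm


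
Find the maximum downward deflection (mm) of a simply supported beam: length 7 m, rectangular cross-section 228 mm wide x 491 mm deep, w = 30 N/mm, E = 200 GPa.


I = 228 * 491^3 / 12 = 2249044649.0 mm^4
L = 7000.0 mm, w = 30 N/mm, E = 200000.0 MPa
delta = 5 * w * L^4 / (384 * E * I)
= 5 * 30 * 7000.0^4 / (384 * 200000.0 * 2249044649.0)
= 2.0851 mm

2.0851 mm


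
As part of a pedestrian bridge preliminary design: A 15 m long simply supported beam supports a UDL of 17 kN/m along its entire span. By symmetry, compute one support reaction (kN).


Total load = w * L = 17 * 15 = 255 kN
By symmetry, each reaction R = total / 2 = 255 / 2 = 127.5 kN

127.5 kN


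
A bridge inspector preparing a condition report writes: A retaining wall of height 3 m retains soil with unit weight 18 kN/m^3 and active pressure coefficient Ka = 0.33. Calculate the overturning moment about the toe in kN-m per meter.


Pa = 0.5 * Ka * gamma * H^2
= 0.5 * 0.33 * 18 * 3^2
= 26.73 kN/m
Arm = H / 3 = 3 / 3 = 1.0 m
Mo = Pa * arm = Pa * H / 3 = 26.73 * 3 / 3 = 26.73 kN-m/m

26.73 kN-m/m


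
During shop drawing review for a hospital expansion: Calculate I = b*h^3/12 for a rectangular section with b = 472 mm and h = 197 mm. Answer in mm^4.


I = b * h^3 / 12
= 472 * 197^3 / 12
= 472 * 7645373 / 12
= 300718004.67 mm^4

300718004.67 mm^4


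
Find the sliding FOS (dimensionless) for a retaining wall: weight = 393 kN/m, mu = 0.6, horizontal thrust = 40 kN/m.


Resisting force = mu * W = 0.6 * 393 = 235.8 kN/m
FOS = Resisting / Driving = 235.8 / 40
= 5.895 (dimensionless)

5.895 (dimensionless)


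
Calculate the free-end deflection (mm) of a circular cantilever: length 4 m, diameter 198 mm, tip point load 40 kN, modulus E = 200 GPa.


I = pi * d^4 / 64 = pi * 198^4 / 64 = 75445034.2 mm^4
L = 4000.0 mm, P = 40000.0 N, E = 200000.0 MPa
delta = P * L^3 / (3 * E * I)
= 40000.0 * 4000.0^3 / (3 * 200000.0 * 75445034.2)
= 56.5533 mm

56.5533 mm


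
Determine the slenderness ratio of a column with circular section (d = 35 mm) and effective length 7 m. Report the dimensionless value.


Radius of gyration r = d / 4 = 35 / 4 = 8.75 mm
L_eff = 7000.0 mm
Slenderness ratio = L / r = 7000.0 / 8.75 = 800.0 (dimensionless)

800.0 (dimensionless)


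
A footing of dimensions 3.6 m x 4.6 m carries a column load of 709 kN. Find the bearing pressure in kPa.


A = 3.6 * 4.6 = 16.56 m^2
q = P / A = 709 / 16.56
= 42.814 kPa

42.814 kPa


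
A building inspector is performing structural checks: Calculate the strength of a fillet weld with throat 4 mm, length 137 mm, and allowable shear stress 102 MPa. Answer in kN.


Strength = throat * length * allowable stress
= 4 * 137 * 102 N
= 55896 N
= 55.9 kN

55.9 kN


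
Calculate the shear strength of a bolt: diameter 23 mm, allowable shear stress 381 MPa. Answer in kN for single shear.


A = pi * d^2 / 4 = pi * 23^2 / 4 = 415.4756 mm^2
V = f_v * A / 1000 = 381 * 415.4756 / 1000
= 158.2962 kN

158.2962 kN


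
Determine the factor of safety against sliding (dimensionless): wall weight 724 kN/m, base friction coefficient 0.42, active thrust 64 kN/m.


Resisting force = mu * W = 0.42 * 724 = 304.08 kN/m
FOS = Resisting / Driving = 304.08 / 64
= 4.7512 (dimensionless)

4.7512 (dimensionless)


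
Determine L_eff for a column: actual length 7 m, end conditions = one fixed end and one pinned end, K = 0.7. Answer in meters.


L_eff = K * L
= 0.7 * 7
= 4.9 m

4.9 m


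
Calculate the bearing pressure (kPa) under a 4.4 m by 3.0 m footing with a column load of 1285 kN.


A = 4.4 * 3.0 = 13.2 m^2
q = P / A = 1285 / 13.2
= 97.3485 kPa

97.3485 kPa


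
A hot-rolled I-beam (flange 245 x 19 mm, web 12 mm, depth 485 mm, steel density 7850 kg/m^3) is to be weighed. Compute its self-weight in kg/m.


A_flanges = 2 * 245 * 19 = 9310 mm^2
A_web = (485 - 2 * 19) * 12 = 5364 mm^2
A_total = 9310 + 5364 = 14674 mm^2 = 0.014674 m^2
Weight = rho * A = 7850 * 0.014674 = 115.1909 kg/m

115.1909 kg/m


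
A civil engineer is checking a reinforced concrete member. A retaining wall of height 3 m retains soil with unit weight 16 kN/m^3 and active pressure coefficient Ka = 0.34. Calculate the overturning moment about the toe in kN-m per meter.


Pa = 0.5 * Ka * gamma * H^2
= 0.5 * 0.34 * 16 * 3^2
= 24.48 kN/m
Arm = H / 3 = 3 / 3 = 1.0 m
Mo = Pa * arm = Pa * H / 3 = 24.48 * 3 / 3 = 24.48 kN-m/m

24.48 kN-m/m


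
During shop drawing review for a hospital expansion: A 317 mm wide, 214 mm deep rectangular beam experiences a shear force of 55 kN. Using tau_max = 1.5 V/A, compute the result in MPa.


A = b * h = 317 * 214 = 67838 mm^2
V = 55 kN = 55000.0 N
tau_max = 1.5 * V / A = 1.5 * 55000.0 / 67838
= 1.2161 MPa

1.2161 MPa


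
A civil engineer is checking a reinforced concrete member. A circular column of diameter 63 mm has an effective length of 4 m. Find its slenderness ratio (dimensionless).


Radius of gyration r = d / 4 = 63 / 4 = 15.75 mm
L_eff = 4000.0 mm
Slenderness ratio = L / r = 4000.0 / 15.75 = 253.97 (dimensionless)

253.97 (dimensionless)


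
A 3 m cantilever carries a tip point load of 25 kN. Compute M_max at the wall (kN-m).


For a cantilever with a point load at the free end:
M_max = P * L = 25 * 3 = 75 kN-m

75 kN-m


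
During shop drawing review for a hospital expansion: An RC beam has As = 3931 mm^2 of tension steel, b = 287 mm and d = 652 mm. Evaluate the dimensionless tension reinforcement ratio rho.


rho = As / (b * d)
= 3931 / (287 * 652)
= 3931 / 187124
= 0.021007 (dimensionless)

0.021007 (dimensionless)


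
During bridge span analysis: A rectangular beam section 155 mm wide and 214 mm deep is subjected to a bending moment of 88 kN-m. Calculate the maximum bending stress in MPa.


I = b * h^3 / 12 = 155 * 214^3 / 12 = 126587776.67 mm^4
y = h / 2 = 214 / 2 = 107.0 mm
M = 88 kN-m = 88000000.0 N-mm
sigma = M * y / I = 88000000.0 * 107.0 / 126587776.67
= 74.38 MPa

74.38 MPa


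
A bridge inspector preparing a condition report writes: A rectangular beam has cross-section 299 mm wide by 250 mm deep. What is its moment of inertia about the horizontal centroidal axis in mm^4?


I = b * h^3 / 12
= 299 * 250^3 / 12
= 299 * 15625000 / 12
= 389322916.67 mm^4

389322916.67 mm^4


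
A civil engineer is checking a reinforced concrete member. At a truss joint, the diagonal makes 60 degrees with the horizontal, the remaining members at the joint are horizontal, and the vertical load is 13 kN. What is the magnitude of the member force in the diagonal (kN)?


At the joint, only the diagonal has a vertical component, so vertical equilibrium gives:
F * sin(60) = 13
F = 13 / sin(60)
= 13 / 0.866025
= 15.01 kN

15.01 kN


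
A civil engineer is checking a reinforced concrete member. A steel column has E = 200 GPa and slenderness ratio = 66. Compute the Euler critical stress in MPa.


sigma_cr = pi^2 * E / lambda^2
= 9.8696 * 200000.0 / 66^2
= 9.8696 * 200000.0 / 4356
= 453.1499 MPa

453.1499 MPa


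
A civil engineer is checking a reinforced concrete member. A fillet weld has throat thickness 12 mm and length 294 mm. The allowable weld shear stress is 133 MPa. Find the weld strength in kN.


Strength = throat * length * allowable stress
= 12 * 294 * 133 N
= 469224 N
= 469.22 kN

469.22 kN


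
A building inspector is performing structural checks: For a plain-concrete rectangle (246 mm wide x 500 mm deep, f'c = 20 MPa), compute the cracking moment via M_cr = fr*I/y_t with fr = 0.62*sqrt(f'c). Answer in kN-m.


fr = 0.62 * sqrt(20) = 0.62 * 4.4721 = 2.7727 MPa
I = 246 * 500^3 / 12 = 2562500000.0 mm^4
y_t = 250.0 mm
M_cr = fr * I / y_t = 2.7727 * 2562500000.0 / 250.0 N-mm
= 28.4204 kN-m

28.4204 kN-m


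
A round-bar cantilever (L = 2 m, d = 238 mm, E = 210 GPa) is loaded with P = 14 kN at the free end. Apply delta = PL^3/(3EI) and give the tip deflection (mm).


I = pi * d^4 / 64 = pi * 238^4 / 64 = 157498973.25 mm^4
L = 2000.0 mm, P = 14000.0 N, E = 210000.0 MPa
delta = P * L^3 / (3 * E * I)
= 14000.0 * 2000.0^3 / (3 * 210000.0 * 157498973.25)
= 1.1288 mm

1.1288 mm


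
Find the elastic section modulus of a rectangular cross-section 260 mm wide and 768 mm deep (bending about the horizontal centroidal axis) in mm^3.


S = b * h^2 / 6
= 260 * 768^2 / 6
= 260 * 589824 / 6
= 25559040.0 mm^3

25559040.0 mm^3


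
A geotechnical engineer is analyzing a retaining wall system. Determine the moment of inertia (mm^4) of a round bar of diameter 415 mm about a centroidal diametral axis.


r = d / 2 = 415 / 2 = 207.5 mm
I = pi * r^4 / 4 = pi * 207.5^4 / 4
= 1456003052.79 mm^4

1456003052.79 mm^4


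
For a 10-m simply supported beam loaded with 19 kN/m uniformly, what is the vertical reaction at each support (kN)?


Total load = w * L = 19 * 10 = 190 kN
By symmetry, each reaction R = total / 2 = 190 / 2 = 95.0 kN

95.0 kN


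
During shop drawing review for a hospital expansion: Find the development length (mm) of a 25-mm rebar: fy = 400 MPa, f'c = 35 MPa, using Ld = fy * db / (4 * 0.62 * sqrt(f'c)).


Ld = (fy * db) / (4 * 0.62 * sqrt(f'c))
= (400 * 25) / (4 * 0.62 * sqrt(35))
= 10000 / 14.6719
= 681.58 mm

681.58 mm


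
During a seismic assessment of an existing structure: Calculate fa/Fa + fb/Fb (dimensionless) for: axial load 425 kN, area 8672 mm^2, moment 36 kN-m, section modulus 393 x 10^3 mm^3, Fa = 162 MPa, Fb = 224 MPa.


f_a = P / A = 425000.0 / 8672 = 49.0083 MPa
f_b = M / S = 36000000.0 / 393000.0 = 91.6031 MPa
Ratio = f_a / Fa + f_b / Fb
= 49.0083 / 162 + 91.6031 / 224
= 0.7115 (dimensionless)

0.7115 (dimensionless)


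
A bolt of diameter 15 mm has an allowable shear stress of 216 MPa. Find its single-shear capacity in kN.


A = pi * d^2 / 4 = pi * 15^2 / 4 = 176.7146 mm^2
V = f_v * A / 1000 = 216 * 176.7146 / 1000
= 38.1704 kN

38.1704 kN


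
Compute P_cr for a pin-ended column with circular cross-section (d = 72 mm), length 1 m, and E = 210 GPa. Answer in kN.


I = pi * d^4 / 64 = 1319167.32 mm^4
L = 1000.0 mm
P_cr = pi^2 * E * I / L^2
= 9.8696 * 210000.0 * 1319167.32 / 1000.0^2
= 2734128.52 N = 2734.1285 kN

2734.1285 kN


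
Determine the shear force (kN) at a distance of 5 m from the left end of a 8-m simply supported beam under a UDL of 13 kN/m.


R_A = w * L / 2 = 13 * 8 / 2 = 52.0 kN
V(x) = R_A - w * x = 52.0 - 13 * 5
= -13.0 kN

-13.0 kN


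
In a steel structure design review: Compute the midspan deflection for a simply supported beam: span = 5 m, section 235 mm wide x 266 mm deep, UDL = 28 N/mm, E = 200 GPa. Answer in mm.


I = 235 * 266^3 / 12 = 368579796.67 mm^4
L = 5000.0 mm, w = 28 N/mm, E = 200000.0 MPa
delta = 5 * w * L^4 / (384 * E * I)
= 5 * 28 * 5000.0^4 / (384 * 200000.0 * 368579796.67)
= 3.0911 mm

3.0911 mm


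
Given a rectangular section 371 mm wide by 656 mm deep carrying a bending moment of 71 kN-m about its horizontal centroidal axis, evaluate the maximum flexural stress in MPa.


I = b * h^3 / 12 = 371 * 656^3 / 12 = 8727787861.33 mm^4
y = h / 2 = 656 / 2 = 328.0 mm
M = 71 kN-m = 71000000.0 N-mm
sigma = M * y / I = 71000000.0 * 328.0 / 8727787861.33
= 2.67 MPa

2.67 MPa


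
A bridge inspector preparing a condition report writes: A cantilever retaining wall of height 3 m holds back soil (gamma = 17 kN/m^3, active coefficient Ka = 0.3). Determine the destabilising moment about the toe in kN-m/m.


Pa = 0.5 * Ka * gamma * H^2
= 0.5 * 0.3 * 17 * 3^2
= 22.95 kN/m
Arm = H / 3 = 3 / 3 = 1.0 m
Mo = Pa * arm = Pa * H / 3 = 22.95 * 3 / 3 = 22.95 kN-m/m

22.95 kN-m/m


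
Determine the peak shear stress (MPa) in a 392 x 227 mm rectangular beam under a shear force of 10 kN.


A = b * h = 392 * 227 = 88984 mm^2
V = 10 kN = 10000.0 N
tau_max = 1.5 * V / A = 1.5 * 10000.0 / 88984
= 0.1686 MPa

0.1686 MPa


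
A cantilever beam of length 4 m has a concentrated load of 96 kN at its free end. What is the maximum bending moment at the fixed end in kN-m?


For a cantilever with a point load at the free end:
M_max = P * L = 96 * 4 = 384 kN-m

384 kN-m


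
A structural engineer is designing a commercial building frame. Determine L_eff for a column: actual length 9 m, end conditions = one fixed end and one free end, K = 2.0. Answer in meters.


L_eff = K * L
= 2.0 * 9
= 18.0 m

18.0 m


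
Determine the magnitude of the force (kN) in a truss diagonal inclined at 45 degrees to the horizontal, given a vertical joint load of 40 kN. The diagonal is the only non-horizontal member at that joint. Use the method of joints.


At the joint, only the diagonal has a vertical component, so vertical equilibrium gives:
F * sin(45) = 40
F = 40 / sin(45)
= 40 / 0.707107
= 56.57 kN

56.57 kN


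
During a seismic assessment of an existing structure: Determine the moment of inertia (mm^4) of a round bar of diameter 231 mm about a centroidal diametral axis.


r = d / 2 = 231 / 2 = 115.5 mm
I = pi * r^4 / 4 = pi * 115.5^4 / 4
= 139771240.06 mm^4

139771240.06 mm^4


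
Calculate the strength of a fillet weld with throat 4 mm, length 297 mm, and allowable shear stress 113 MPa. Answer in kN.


Strength = throat * length * allowable stress
= 4 * 297 * 113 N
= 134244 N
= 134.24 kN

134.24 kN


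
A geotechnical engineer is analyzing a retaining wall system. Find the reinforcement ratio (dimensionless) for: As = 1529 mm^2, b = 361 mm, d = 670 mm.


rho = As / (b * d)
= 1529 / (361 * 670)
= 1529 / 241870
= 0.006322 (dimensionless)

0.006322 (dimensionless)


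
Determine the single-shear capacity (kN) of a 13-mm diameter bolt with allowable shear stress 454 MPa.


A = pi * d^2 / 4 = pi * 13^2 / 4 = 132.7323 mm^2
V = f_v * A / 1000 = 454 * 132.7323 / 1000
= 60.2605 kN

60.2605 kN


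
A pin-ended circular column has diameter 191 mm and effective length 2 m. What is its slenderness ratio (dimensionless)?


Radius of gyration r = d / 4 = 191 / 4 = 47.75 mm
L_eff = 2000.0 mm
Slenderness ratio = L / r = 2000.0 / 47.75 = 41.88 (dimensionless)

41.88 (dimensionless)


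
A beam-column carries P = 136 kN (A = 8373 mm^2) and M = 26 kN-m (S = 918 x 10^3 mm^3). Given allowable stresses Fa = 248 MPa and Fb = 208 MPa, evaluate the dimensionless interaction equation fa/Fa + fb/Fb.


f_a = P / A = 136000.0 / 8373 = 16.2427 MPa
f_b = M / S = 26000000.0 / 918000.0 = 28.3224 MPa
Ratio = f_a / Fa + f_b / Fb
= 16.2427 / 248 + 28.3224 / 208
= 0.2017 (dimensionless)

0.2017 (dimensionless)


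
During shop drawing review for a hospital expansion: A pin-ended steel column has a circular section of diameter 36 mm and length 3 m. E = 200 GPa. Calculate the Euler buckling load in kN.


I = pi * d^4 / 64 = 82447.96 mm^4
L = 3000.0 mm
P_cr = pi^2 * E * I / L^2
= 9.8696 * 200000.0 * 82447.96 / 3000.0^2
= 18082.86 N = 18.0829 kN

18.0829 kN


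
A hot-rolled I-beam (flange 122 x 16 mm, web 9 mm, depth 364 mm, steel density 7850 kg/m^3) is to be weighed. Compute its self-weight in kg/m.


A_flanges = 2 * 122 * 16 = 3904 mm^2
A_web = (364 - 2 * 16) * 9 = 2988 mm^2
A_total = 3904 + 2988 = 6892 mm^2 = 0.006892 m^2
Weight = rho * A = 7850 * 0.006892 = 54.1022 kg/m

54.1022 kg/m


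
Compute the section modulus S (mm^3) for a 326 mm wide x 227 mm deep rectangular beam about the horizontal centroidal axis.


S = b * h^2 / 6
= 326 * 227^2 / 6
= 326 * 51529 / 6
= 2799742.33 mm^3

2799742.33 mm^3


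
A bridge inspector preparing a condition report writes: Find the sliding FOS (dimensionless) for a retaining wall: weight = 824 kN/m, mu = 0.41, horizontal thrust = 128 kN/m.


Resisting force = mu * W = 0.41 * 824 = 337.84 kN/m
FOS = Resisting / Driving = 337.84 / 128
= 2.6394 (dimensionless)

2.6394 (dimensionless)


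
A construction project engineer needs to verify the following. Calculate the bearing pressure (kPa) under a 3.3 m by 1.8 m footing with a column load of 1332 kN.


A = 3.3 * 1.8 = 5.94 m^2
q = P / A = 1332 / 5.94
= 224.2424 kPa

224.2424 kPa


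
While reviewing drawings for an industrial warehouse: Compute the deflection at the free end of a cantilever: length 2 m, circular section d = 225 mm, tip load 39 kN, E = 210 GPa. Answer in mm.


I = pi * d^4 / 64 = pi * 225^4 / 64 = 125805599.37 mm^4
L = 2000.0 mm, P = 39000.0 N, E = 210000.0 MPa
delta = P * L^3 / (3 * E * I)
= 39000.0 * 2000.0^3 / (3 * 210000.0 * 125805599.37)
= 3.9365 mm

3.9365 mm


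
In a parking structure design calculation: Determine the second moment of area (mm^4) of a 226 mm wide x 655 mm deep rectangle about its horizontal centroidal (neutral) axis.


I = b * h^3 / 12
= 226 * 655^3 / 12
= 226 * 281011375 / 12
= 5292380895.83 mm^4

5292380895.83 mm^4


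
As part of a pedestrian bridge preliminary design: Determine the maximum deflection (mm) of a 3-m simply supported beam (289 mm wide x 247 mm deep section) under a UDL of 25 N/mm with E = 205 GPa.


I = 289 * 247^3 / 12 = 362917120.58 mm^4
L = 3000.0 mm, w = 25 N/mm, E = 205000.0 MPa
delta = 5 * w * L^4 / (384 * E * I)
= 5 * 25 * 3000.0^4 / (384 * 205000.0 * 362917120.58)
= 0.3544 mm

0.3544 mm


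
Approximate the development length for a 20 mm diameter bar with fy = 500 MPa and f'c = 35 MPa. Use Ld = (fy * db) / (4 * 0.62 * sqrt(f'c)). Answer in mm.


Ld = (fy * db) / (4 * 0.62 * sqrt(f'c))
= (500 * 20) / (4 * 0.62 * sqrt(35))
= 10000 / 14.6719
= 681.58 mm

681.58 mm


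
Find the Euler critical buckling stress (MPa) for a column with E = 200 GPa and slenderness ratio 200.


sigma_cr = pi^2 * E / lambda^2
= 9.8696 * 200000.0 / 200^2
= 9.8696 * 200000.0 / 40000
= 49.348 MPa

49.348 MPa


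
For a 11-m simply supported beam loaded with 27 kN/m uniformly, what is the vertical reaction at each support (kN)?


Total load = w * L = 27 * 11 = 297 kN
By symmetry, each reaction R = total / 2 = 297 / 2 = 148.5 kN

148.5 kN


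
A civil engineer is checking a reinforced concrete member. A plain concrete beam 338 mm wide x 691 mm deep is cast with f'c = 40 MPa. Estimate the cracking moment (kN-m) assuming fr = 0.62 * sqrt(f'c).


fr = 0.62 * sqrt(40) = 0.62 * 6.3246 = 3.9212 MPa
I = 338 * 691^3 / 12 = 9293292283.17 mm^4
y_t = 345.5 mm
M_cr = fr * I / y_t = 3.9212 * 9293292283.17 / 345.5 N-mm
= 105.4735 kN-m

105.4735 kN-m


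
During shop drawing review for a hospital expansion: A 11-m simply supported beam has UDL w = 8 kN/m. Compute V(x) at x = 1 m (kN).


R_A = w * L / 2 = 8 * 11 / 2 = 44.0 kN
V(x) = R_A - w * x = 44.0 - 8 * 1
= 36.0 kN

36.0 kN


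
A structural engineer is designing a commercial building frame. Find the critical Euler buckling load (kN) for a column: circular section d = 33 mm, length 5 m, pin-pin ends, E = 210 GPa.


I = pi * d^4 / 64 = 58213.76 mm^4
L = 5000.0 mm
P_cr = pi^2 * E * I / L^2
= 9.8696 * 210000.0 * 58213.76 / 5000.0^2
= 4826.19 N = 4.8262 kN

4.8262 kN
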